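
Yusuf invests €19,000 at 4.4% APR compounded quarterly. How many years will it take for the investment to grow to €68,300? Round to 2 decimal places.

29.24 years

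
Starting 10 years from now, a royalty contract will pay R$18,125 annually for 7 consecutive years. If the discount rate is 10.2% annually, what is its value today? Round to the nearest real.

R$36,574

PV at t=9 (ordinary 7-year annuity): 18125 × a(7|0.102) = 18125 × 4.836527 = 87,662.0501
PV₀ = 87,662.0501 / (1+0.102)^9 = 87,662.0501 / 2.396814 = 36,574.4052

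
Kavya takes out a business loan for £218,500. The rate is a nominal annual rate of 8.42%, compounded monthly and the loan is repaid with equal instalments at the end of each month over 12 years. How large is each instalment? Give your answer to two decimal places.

£2,415.77

i = 0.0842/12 = 0.00701667 per month; n = 12·12 = 144.
Annuity-PV factor = 90.447483; PMT = 218500 / 90.447483 = 2,415.7665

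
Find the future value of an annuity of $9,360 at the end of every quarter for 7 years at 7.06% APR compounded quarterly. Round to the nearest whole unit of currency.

i = 0.0706/4 = 0.01765 per quarter; n = 7·4 = 28.
FV = 9360 × [(1+0.01765)^28 − 1] / 0.01765 = 9360 × 35.815047 = 335,228.8438

$335,229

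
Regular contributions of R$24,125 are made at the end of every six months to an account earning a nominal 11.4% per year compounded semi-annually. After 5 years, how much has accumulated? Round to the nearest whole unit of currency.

R$313,542

i = 0.114/2 = 0.057 per half-year; n = 5·2 = 10.
Accumulation factor s(10|0.057) = 12.996561; FV = 24125 × 12.996561 = 313,542.0390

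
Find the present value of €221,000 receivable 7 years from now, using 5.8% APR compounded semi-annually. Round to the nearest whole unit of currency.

With 2 periods per year: i = 0.029, n = 14.
PV = 221,000 / (1 + 0.029)^14 = 221,000 / 1.492159 = 148,107.4917

€148,107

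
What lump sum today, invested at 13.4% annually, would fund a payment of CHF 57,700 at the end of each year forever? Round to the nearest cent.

CHF 430,597.01

PV = C/r = 57700/0.134 = 430,597.0149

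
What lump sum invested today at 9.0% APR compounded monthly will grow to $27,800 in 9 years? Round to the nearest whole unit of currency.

$12,404

Periodic rate i = 0.09/12 = 0.0075; n = 9 × 12 = 108 periods.
Discount factor = (1+0.0075)^(−108) = 0.446205; PV = 27,800 × 0.446205 = 12,404.4889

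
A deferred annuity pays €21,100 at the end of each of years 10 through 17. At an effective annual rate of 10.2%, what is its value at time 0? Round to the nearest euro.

€46,625

PV at t=9 (ordinary 8-year annuity): 21100 × a(8|0.102) = 21100 × 5.296304 = 111,752.0124
Discount back 9 years: 111,752.0124 × (1+0.102)^(−9) = 111,752.0124 × 0.417221 = 46,625.2316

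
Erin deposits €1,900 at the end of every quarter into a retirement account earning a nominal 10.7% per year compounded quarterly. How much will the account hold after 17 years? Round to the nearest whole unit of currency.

i = 0.107/4 = 0.02675 per quarter; n = 17·4 = 68.
Accumulation factor s(68|0.02675) = 187.665568; FV = 1900 × 187.665568 = 356,564.5801

€356,565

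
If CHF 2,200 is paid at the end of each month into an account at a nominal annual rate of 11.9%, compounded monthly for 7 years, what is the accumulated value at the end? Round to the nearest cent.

CHF 286,360.17

i = 0.119/12 = 0.00991667 per month; n = 7·12 = 84.
Accumulation factor s(84|0.00991667) = 130.163715; FV = 2200 × 130.163715 = 286,360.1733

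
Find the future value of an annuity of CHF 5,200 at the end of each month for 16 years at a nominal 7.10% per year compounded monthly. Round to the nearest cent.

CHF 1,849,042.71

Periodic rate i = 0.071/12 = 0.00591667; n = 16 × 12 = 192 periods.
Accumulation factor s(192|0.00591667) = 355.585136; FV = 5200 × 355.585136 = 1,849,042.7097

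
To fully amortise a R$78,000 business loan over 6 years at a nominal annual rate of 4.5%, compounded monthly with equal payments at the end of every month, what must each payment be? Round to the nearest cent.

R$1,238.17

Periodic rate i = 0.045/12 = 0.00375; n = 6 × 12 = 72 periods.
PMT = 78000 / ( [1 − (1+0.00375)^(−72)] / 0.00375 ) = 78000 / 62.995976 = 1,238.1743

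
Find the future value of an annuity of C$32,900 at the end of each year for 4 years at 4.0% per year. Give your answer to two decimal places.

FV = 32900 × [(1+0.04)^4 − 1] / 0.04 = 32900 × 4.246464 = 139,708.6656

C$139,708.67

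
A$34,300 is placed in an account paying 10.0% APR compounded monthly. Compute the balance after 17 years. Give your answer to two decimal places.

A$186,438.44

With 12 periods per year: i = 0.00833333, n = 204.
34,300 × (1+0.00833333)^204 = 34,300 × 5.435523 = 186,438.4445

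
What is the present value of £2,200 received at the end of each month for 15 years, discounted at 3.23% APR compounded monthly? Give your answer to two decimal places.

£313,525.58

With 12 periods per year: i = 0.00269167, n = 180.
Annuity factor a(180|0.00269167) = 142.511627; PV = 2200 × 142.511627 = 313,525.5798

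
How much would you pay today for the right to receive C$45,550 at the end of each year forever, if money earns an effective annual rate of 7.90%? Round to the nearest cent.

C$576,582.28

PV = C/r = 45550/0.079 = 576,582.2785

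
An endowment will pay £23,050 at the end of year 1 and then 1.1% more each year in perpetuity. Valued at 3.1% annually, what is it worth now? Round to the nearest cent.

PV = D₁/(r − g) = 23050/(0.031 − 0.011) = 1,152,500.0000

£1,152,500.00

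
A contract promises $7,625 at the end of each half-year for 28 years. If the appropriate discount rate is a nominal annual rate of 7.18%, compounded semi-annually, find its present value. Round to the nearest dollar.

$182,928

Periodic rate i = 0.0718/2 = 0.0359; n = 28 × 2 = 56 periods.
PV = 7625 × [1 − (1+0.0359)^(−56)] / 0.0359 = 7625 × 23.990532 = 182,927.8087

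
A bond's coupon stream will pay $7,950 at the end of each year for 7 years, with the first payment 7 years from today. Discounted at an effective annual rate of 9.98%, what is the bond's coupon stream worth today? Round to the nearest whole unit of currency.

Value one period before first payment (t=6): 7950 × [1 − (1+0.0998)^(−7)] / 0.0998 = 7950 × 4.871626 = 38,729.4284
Discount back 6 years: 38,729.4284 × (1+0.0998)^(−6) = 38,729.4284 × 0.565090 = 21,885.6170

$21,886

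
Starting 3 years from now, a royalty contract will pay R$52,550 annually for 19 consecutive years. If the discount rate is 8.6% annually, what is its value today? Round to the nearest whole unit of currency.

R$410,045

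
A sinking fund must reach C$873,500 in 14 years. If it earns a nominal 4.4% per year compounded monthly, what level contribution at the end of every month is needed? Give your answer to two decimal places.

C$3,770.60

i = 0.044/12 = 0.00366667 per month; n = 14·12 = 168.
FV-annuity factor = 231.660678; PMT = 873500 / 231.660678 = 3,770.6011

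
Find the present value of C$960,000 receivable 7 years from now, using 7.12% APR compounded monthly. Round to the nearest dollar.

With 12 periods per year: i = 0.00593333, n = 84.
PV = 960,000 / (1 + 0.00593333)^84 = 960,000 / 1.643663 = 584,061.3615

C$584,061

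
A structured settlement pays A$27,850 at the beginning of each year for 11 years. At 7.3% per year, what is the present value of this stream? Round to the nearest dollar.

A$220,773

PV = PMT · [1 − (1+i)^(−n)] / i × (1+i) = 27850 · 7.927208 = 220,772.7292
(Beginning-of-period payments → annuity-due factor ×(1+i).)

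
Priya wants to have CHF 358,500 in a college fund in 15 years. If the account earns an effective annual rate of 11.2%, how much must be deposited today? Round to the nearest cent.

CHF 72,931.87

PV = FV·(1+i)^(−n) = 358,500 × 0.203436 = 72,931.8704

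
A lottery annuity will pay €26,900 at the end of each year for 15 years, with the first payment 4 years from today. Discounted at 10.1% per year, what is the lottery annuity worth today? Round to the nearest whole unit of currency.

€152,432

Value one period before first payment (t=3): 26900 × [1 − (1+0.101)^(−15)] / 0.101 = 26900 × 7.562859 = 203,440.9095
Discount back 3 years: 203,440.9095 × (1+0.101)^(−3) = 203,440.9095 × 0.749269 = 152,432.0646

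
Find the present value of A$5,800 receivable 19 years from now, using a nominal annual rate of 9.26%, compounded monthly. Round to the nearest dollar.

A$1,005

i = 0.0926/12 = 0.00771667 per month; n = 19·12 = 228.
PV = 5,800 / (1 + 0.00771667)^228 = 5,800 / 5.769852 = 1,005.2252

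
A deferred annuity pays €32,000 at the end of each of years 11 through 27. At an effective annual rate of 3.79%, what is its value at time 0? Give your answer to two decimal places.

€272,792.18

PV at t=10 (ordinary 17-year annuity): 32000 × a(17|0.0379) = 32000 × 12.366223 = 395,719.1240
PV₀ = 395,719.1240 / (1+0.0379)^10 = 395,719.1240 / 1.450625 = 272,792.1819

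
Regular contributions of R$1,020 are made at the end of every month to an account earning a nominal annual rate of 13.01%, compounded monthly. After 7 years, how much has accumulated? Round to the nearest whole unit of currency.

R$138,667

With 12 periods per year: i = 0.0108417, n = 84.
FV = 1020 × [(1+0.0108417)^84 − 1] / 0.0108417 = 1020 × 135.948369 = 138,667.3362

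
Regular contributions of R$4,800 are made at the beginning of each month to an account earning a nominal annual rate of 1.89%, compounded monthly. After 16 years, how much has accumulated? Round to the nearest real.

Periodic rate i = 0.0189/12 = 0.001575; n = 16 × 12 = 192 periods.
FV = PMT · [(1+i)^n − 1] / i × (1+i) = 4800 · 224.340405 = 1,076,833.9418
(annuity-due: payments at period start, so ×(1+i).)

R$1,076,834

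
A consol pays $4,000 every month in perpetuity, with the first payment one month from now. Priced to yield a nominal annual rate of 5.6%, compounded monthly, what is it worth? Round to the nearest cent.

$857,142.86

Periodic rate i = 0.056/12 = 0.00466667.
PV = C/r = 4000/0.00466667 = 857,142.8571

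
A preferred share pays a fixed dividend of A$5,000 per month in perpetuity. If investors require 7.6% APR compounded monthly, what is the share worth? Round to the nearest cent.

A$789,473.68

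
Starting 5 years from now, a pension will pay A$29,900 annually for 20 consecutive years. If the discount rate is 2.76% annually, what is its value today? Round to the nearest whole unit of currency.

Value one period before first payment (t=4): 29900 × [1 − (1+0.0276)^(−20)] / 0.0276 = 29900 × 15.213031 = 454,869.6385
PV₀ = 454,869.6385 / (1+0.0276)^4 = 454,869.6385 / 1.115055 = 407,934.6231

A$407,935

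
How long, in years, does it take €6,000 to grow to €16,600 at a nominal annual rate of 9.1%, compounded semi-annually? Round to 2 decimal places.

11.44 years

Periodic rate i = 0.091/2 = 0.0455.
(1+i)^n = 16600/6000 = 2.76667, so n = ln 2.76667 / ln 1.0455 = 22.8708 half-years
= 22.8708/2 years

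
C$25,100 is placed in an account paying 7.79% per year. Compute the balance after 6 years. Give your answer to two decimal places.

C$39,368.11

FV = PV·(1+i)^n = 25,100 × 1.568451 = 39,368.1089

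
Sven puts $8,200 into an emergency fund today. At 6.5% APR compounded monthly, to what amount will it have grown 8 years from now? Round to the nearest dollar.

$13,773

Periodic rate i = 0.065/12 = 0.00541667; n = 8 × 12 = 96 periods.
8,200 × (1+0.00541667)^96 = 8,200 × 1.679669 = 13,773.2855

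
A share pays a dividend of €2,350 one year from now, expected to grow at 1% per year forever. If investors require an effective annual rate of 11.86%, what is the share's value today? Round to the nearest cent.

€21,639.04

PV = D₁/(r − g) = 2350/(0.1186 − 0.01) = 21,639.0424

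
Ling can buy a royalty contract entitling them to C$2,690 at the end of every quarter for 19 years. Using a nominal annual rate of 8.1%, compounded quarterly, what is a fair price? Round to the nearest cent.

C$103,891.05

i = 0.081/4 = 0.02025 per quarter; n = 19·4 = 76.
Annuity factor a(76|0.02025) = 38.621209; PV = 2690 × 38.621209 = 103,891.0511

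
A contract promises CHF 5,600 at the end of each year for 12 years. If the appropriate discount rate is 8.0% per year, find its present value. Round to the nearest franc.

CHF 42,202

PV = PMT · [1 − (1+i)^(−n)] / i = 5600 · 7.536078 = 42,202.0369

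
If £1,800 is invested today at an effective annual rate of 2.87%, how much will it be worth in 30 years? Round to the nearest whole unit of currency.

1,800 × (1+0.0287)^30 = 1,800 × 2.337019 = 4,206.6337

£4,207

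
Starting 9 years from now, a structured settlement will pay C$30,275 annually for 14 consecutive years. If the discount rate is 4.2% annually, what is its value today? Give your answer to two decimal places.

C$227,100.88

Value one period before first payment (t=8): 30275 × [1 − (1+0.042)^(−14)] / 0.042 = 30275 × 10.425009 = 315,617.1367
PV₀ = 315,617.1367 / (1+0.042)^8 = 315,617.1367 / 1.389766 = 227,100.8835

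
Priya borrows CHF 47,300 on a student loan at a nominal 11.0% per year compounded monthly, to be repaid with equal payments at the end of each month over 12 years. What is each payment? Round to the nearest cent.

With 12 periods per year: i = 0.00916667, n = 144.
PMT = 47300 / ( [1 − (1+0.00916667)^(−144)] / 0.00916667 ) = 47300 / 79.773109 = 592.9316

CHF 592.93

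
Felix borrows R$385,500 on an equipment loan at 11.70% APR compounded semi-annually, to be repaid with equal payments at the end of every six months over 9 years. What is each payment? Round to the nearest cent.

R$35,203.49

i = 0.117/2 = 0.0585 per half-year; n = 9·2 = 18.
PMT = 385500 / ( [1 − (1+0.0585)^(−18)] / 0.0585 ) = 385500 / 10.950620 = 35,203.4873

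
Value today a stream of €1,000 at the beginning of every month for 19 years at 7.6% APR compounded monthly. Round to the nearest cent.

€121,227.32

With 12 periods per year: i = 0.00633333, n = 228.
PV = PMT · [1 − (1+i)^(−n)] / i × (1+i) = 1000 · 121.227322 = 121,227.3217
(annuity-due: payments at period start, so ×(1+i).)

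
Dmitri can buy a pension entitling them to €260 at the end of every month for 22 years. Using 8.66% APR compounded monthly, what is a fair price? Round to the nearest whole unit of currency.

Periodic rate i = 0.0866/12 = 0.00721667; n = 22 × 12 = 264 periods.
PV = PMT · [1 − (1+i)^(−n)] / i = 260 · 117.808633 = 30,630.2445

€30,630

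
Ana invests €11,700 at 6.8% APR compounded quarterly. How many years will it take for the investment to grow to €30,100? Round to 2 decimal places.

Periodic rate i = 0.068/4 = 0.017.
(1+i)^n = 30100/11700 = 2.57265, so n = ln 2.57265 / ln 1.017 = 56.0556 quarters
= 56.0556/4 years

14.01 years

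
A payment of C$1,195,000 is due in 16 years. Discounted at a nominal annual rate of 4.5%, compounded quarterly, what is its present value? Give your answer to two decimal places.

Periodic rate i = 0.045/4 = 0.01125; n = 16 × 4 = 64 periods.
PV = FV·(1+i)^(−n) = 1,195,000 × 0.488713 = 584,011.8907

C$584,011.89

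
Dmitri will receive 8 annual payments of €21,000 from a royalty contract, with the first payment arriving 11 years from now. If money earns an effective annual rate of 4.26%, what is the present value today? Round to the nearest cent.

€92,168.92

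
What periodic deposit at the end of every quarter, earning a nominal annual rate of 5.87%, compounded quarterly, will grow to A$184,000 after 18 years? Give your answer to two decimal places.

With 4 periods per year: i = 0.014675, n = 72.
FV-annuity factor = 126.376345; PMT = 184000 / 126.376345 = 1,455.9687

A$1,455.97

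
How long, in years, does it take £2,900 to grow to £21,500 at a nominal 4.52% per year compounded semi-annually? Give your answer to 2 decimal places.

44.82 years

Periodic rate i = 0.0452/2 = 0.0226.
(1+i)^n = 21500/2900 = 7.41379, so n = ln 7.41379 / ln 1.0226 = 89.6414 half-years
= 89.6414/2 years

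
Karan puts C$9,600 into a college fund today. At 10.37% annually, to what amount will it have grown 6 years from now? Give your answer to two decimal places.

9,600 × (1+0.1037)^6 = 9,600 × 1.807616 = 17,353.1167

C$17,353.12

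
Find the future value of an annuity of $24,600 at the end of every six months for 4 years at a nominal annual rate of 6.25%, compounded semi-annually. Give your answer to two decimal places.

$219,724.20

i = 0.0625/2 = 0.03125 per half-year; n = 4·2 = 8.
FV = 24600 × [(1+0.03125)^8 − 1] / 0.03125 = 24600 × 8.931878 = 219,724.1983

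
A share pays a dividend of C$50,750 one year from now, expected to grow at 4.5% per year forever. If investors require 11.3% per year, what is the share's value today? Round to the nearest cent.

C$746,323.53

PV = D₁/(r − g) = 50750/(0.113 − 0.045) = 746,323.5294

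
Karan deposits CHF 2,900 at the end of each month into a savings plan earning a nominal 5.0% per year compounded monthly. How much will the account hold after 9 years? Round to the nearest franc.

Periodic rate i = 0.05/12 = 0.00416667; n = 9 × 12 = 108 periods.
FV = PMT · [(1+i)^n − 1] / i = 2900 · 136.043196 = 394,525.2680

CHF 394,525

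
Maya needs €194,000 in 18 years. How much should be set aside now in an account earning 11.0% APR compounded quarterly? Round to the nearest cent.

€27,511.23

i = 0.11/4 = 0.0275 per quarter; n = 18·4 = 72.
PV = 194,000 / (1 + 0.0275)^72 = 194,000 / 7.051667 = 27,511.2251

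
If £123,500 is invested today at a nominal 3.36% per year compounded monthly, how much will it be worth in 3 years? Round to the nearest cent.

Periodic rate i = 0.0336/12 = 0.0028; n = 3 × 12 = 36 periods.
123,500 × (1+0.0028)^36 = 123,500 × 1.105900 = 136,578.6035

£136,578.60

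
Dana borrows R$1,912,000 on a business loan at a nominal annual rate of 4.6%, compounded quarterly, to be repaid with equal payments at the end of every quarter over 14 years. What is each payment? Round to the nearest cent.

R$46,498.15

Periodic rate i = 0.046/4 = 0.0115; n = 14 × 4 = 56 periods.
Annuity-PV factor = 41.119913; PMT = 1.912e+06 / 41.119913 = 46,498.1532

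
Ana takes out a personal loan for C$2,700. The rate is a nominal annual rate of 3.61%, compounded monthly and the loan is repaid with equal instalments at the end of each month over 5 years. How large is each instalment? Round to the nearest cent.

C$49.25

Periodic rate i = 0.0361/12 = 0.00300833; n = 5 × 12 = 60 periods.
PMT = 2700 / ( [1 − (1+0.00300833)^(−60)] / 0.00300833 ) = 2700 / 54.821411 = 49.2508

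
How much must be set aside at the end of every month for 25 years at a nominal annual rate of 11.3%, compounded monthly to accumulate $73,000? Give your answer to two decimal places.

$43.95

With 12 periods per year: i = 0.00941667, n = 300.
FV-annuity factor = 1660.836253; PMT = 73000 / 1660.836253 = 43.9538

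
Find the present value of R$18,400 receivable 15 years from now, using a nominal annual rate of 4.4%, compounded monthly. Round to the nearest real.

With 12 periods per year: i = 0.00366667, n = 180.
PV = 18,400 / (1 + 0.00366667)^180 = 18,400 / 1.932458 = 9,521.5506

R$9,522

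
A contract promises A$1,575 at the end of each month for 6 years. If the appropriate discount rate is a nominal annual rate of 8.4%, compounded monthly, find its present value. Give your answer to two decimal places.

A$88,836.52

Periodic rate i = 0.084/12 = 0.007; n = 6 × 12 = 72 periods.
Annuity factor a(72|0.007) = 56.404141; PV = 1575 × 56.404141 = 88,836.5213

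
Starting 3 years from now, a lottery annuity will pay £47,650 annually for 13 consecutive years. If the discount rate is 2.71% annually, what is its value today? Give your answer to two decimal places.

PV at t=2 (ordinary 13-year annuity): 47650 × a(13|0.0271) = 47650 × 10.834919 = 516,283.8843
Discount back 2 years: 516,283.8843 × (1+0.0271)^(−2) = 516,283.8843 × 0.947926 = 489,399.0369

£489,399.04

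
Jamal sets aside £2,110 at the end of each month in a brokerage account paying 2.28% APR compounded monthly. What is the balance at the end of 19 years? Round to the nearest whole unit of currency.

£601,407

Periodic rate i = 0.0228/12 = 0.0019; n = 19 × 12 = 228 periods.
Accumulation factor s(228|0.0019) = 285.026784; FV = 2110 × 285.026784 = 601,406.5137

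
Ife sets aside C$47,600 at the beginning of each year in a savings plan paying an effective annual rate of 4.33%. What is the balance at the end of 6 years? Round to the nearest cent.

C$332,145.06

FV = PMT · [(1+i)^n − 1] / i × (1+i) = 47600 · 6.977837 = 332,145.0620
Payments are at the start of each period, so multiply by (1+i).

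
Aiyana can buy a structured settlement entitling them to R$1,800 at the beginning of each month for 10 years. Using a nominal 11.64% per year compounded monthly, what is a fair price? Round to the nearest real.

R$128,535

With 12 periods per year: i = 0.0097, n = 120.
Annuity factor a(120|0.0097) × (1+i) = 71.408583; PV = 1800 × 71.408583 = 128,535.4488
(Beginning-of-period payments → annuity-due factor ×(1+i).)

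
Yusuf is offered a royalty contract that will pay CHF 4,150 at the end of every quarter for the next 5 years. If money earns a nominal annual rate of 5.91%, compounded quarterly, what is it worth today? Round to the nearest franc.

CHF 71,408

i = 0.0591/4 = 0.014775 per quarter; n = 5·4 = 20.
PV = 4150 × [1 − (1+0.014775)^(−20)] / 0.014775 = 4150 × 17.206779 = 71,408.1348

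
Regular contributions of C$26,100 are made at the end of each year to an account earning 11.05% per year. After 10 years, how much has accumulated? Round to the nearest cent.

C$437,496.73

Accumulation factor s(10|0.1105) = 16.762327; FV = 26100 × 16.762327 = 437,496.7334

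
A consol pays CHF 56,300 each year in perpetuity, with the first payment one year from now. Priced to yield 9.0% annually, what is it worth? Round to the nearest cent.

CHF 625,555.56

PV = C/r = 56300/0.09 = 625,555.5556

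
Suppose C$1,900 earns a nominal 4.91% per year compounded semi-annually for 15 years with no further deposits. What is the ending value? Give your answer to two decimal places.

With 2 periods per year: i = 0.02455, n = 30.
1,900 × (1+0.02455)^30 = 1,900 × 2.070116 = 3,933.2208

C$3,933.22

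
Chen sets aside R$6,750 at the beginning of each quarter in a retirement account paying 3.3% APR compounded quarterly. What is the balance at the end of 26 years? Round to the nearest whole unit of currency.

R$1,113,784

Periodic rate i = 0.033/4 = 0.00825; n = 26 × 4 = 104 periods.
FV = PMT · [(1+i)^n − 1] / i × (1+i) = 6750 · 165.004966 = 1,113,783.5173
(annuity-due: payments at period start, so ×(1+i).)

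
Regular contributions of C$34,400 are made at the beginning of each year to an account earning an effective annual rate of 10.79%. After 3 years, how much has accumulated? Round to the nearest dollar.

C$127,116

FV = 34400 × [(1+0.1079)^3 − 1] / 0.1079 × (1+i) = 34400 × 3.695226 = 127,115.7694
(Beginning-of-period payments → annuity-due factor ×(1+i).)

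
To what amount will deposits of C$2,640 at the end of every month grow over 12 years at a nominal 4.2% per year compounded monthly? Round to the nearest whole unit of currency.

Periodic rate i = 0.042/12 = 0.0035; n = 12 × 12 = 144 periods.
FV = 2640 × [(1+0.0035)^144 − 1] / 0.0035 = 2640 × 186.820972 = 493,207.3654

C$493,207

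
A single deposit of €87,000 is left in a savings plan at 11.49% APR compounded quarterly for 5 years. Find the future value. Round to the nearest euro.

€153,287

With 4 periods per year: i = 0.028725, n = 20.
FV = PV·(1+i)^n = 87,000 × 1.761919 = 153,286.9333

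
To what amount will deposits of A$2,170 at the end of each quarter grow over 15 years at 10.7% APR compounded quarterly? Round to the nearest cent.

i = 0.107/4 = 0.02675 per quarter; n = 15·4 = 60.
Accumulation factor s(60|0.02675) = 144.821241; FV = 2170 × 144.821241 = 314,262.0934

A$314,262.09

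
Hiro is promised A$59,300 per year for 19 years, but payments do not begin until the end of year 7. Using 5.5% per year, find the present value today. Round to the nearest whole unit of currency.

A$499,211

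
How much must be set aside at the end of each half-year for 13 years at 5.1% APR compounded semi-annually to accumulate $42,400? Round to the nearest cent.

$1,169.44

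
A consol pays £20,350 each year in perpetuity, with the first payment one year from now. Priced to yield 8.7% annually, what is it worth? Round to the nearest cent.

PV = C/r = 20350/0.087 = 233,908.0460

£233,908.05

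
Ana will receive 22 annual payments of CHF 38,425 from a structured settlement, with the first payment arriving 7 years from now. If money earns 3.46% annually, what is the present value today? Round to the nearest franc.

PV at t=6 (ordinary 22-year annuity): 38425 × a(22|0.0346) = 38425 × 15.226667 = 585,084.6728
Discount back 6 years: 585,084.6728 × (1+0.0346)^(−6) = 585,084.6728 × 0.815390 = 477,071.9438

CHF 477,072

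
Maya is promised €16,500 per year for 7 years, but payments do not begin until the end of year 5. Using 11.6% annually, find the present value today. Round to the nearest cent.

PV at t=4 (ordinary 7-year annuity): 16500 × a(7|0.116) = 16500 × 4.622231 = 76,266.8056
Discount back 4 years: 76,266.8056 × (1+0.116)^(−4) = 76,266.8056 × 0.644679 = 49,167.5738

€49,167.57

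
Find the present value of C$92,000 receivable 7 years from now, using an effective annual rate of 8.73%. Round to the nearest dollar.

PV = FV·(1+i)^(−n) = 92,000 × 0.556614 = 51,208.5067

C$51,209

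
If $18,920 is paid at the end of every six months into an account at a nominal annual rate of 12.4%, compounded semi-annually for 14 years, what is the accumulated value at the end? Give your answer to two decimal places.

Periodic rate i = 0.124/2 = 0.062; n = 14 × 2 = 28 periods.
FV = PMT · [(1+i)^n − 1] / i = 18920 · 70.785977 = 1,339,270.6796

$1,339,270.68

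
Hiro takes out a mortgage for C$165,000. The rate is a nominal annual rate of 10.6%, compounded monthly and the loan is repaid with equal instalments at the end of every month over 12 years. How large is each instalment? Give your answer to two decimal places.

i = 0.106/12 = 0.00883333 per month; n = 12·12 = 144.
PMT = 165000 / ( [1 − (1+0.00883333)^(−144)] / 0.00883333 ) = 165000 / 81.301104 = 2,029.4927

C$2,029.49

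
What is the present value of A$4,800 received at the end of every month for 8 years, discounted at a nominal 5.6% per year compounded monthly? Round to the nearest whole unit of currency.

A$370,727

Periodic rate i = 0.056/12 = 0.00466667; n = 8 × 12 = 96 periods.
Annuity factor a(96|0.00466667) = 77.234822; PV = 4800 × 77.234822 = 370,727.1475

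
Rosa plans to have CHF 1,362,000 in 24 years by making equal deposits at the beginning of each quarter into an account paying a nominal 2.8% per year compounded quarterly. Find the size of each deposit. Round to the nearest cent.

With 4 periods per year: i = 0.007, n = 96.
PMT = 1.362e+06 / ( [(1+0.007)^96 − 1] / 0.007 × (1+i) ) = 1.362e+06 / 137.177982 = 9,928.7070

CHF 9,928.71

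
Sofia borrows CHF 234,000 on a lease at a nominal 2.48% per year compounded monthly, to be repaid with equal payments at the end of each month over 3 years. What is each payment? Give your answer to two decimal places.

Periodic rate i = 0.0248/12 = 0.00206667; n = 3 × 12 = 36 periods.
PMT = 234000 / ( [1 − (1+0.00206667)^(−36)] / 0.00206667 ) = 234000 / 34.658917 = 6,751.5093

CHF 6,751.51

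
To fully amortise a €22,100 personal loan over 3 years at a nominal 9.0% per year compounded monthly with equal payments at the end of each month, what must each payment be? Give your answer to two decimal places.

€702.77

With 12 periods per year: i = 0.0075, n = 36.
PMT = 22100 / ( [1 − (1+0.0075)^(−36)] / 0.0075 ) = 22100 / 31.446805 = 702.7741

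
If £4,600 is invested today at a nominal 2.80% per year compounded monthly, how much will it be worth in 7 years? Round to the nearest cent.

£5,594.75

Periodic rate i = 0.028/12 = 0.00233333; n = 7 × 12 = 84 periods.
4,600 × (1+0.00233333)^84 = 4,600 × 1.216249 = 5,594.7463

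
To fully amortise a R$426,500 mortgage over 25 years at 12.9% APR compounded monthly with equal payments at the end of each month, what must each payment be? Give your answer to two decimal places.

R$4,778.13

i = 0.129/12 = 0.01075 per month; n = 25·12 = 300.
PMT = 426500 / ( [1 − (1+0.01075)^(−300)] / 0.01075 ) = 426500 / 89.260842 = 4,778.1310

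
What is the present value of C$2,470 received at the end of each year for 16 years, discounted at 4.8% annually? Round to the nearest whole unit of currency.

C$27,154

Annuity factor a(16|0.048) = 10.993715; PV = 2470 × 10.993715 = 27,154.4768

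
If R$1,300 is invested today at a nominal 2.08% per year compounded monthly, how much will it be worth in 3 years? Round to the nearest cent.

i = 0.0208/12 = 0.00173333 per month; n = 3·12 = 36.
FV = 1,300 × (1 + 0.00173333)^36 = 1,383.6297

R$1,383.63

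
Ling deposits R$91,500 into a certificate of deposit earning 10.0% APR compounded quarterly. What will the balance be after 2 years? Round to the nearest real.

i = 0.1/4 = 0.025 per quarter; n = 2·4 = 8.
91,500 × (1+0.025)^8 = 91,500 × 1.218403 = 111,483.8651

R$111,484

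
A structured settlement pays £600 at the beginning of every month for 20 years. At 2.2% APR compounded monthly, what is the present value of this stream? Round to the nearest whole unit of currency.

£116,626

With 12 periods per year: i = 0.00183333, n = 240.
Annuity factor a(240|0.00183333) × (1+i) = 194.376113; PV = 600 × 194.376113 = 116,625.6676
Payments are at the start of each period, so multiply by (1+i).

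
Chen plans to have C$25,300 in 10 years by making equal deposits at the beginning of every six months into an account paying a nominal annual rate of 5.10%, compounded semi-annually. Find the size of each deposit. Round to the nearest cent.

With 2 periods per year: i = 0.0255, n = 20.
PMT = 25300 / ( [(1+0.0255)^20 − 1] / 0.0255 × (1+i) ) = 25300 / 26.328295 = 960.9434

C$960.94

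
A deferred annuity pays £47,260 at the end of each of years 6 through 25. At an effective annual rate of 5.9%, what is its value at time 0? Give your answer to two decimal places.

PV at t=5 (ordinary 20-year annuity): 47260 × a(20|0.059) = 47260 × 11.563618 = 546,496.6040
Discount back 5 years: 546,496.6040 × (1+0.059)^(−5) = 546,496.6040 × 0.750793 = 410,305.8103

£410,305.81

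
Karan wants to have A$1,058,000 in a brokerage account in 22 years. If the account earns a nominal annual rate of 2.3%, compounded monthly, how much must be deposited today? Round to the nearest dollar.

A$638,180

Periodic rate i = 0.023/12 = 0.00191667; n = 22 × 12 = 264 periods.
PV = 1,058,000 / (1 + 0.00191667)^264 = 1,058,000 / 1.657840 = 638,179.7033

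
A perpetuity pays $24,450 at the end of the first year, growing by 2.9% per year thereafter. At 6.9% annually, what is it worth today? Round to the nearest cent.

PV = PMT / (i − g) = 24450 / (0.069 − 0.029) = 24450 / 0.040000 = 611,250.0000

$611,250.00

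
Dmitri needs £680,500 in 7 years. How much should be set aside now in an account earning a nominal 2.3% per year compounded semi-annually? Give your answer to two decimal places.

With 2 periods per year: i = 0.0115, n = 14.
PV = 680,500 / (1 + 0.0115)^14 = 680,500 / 1.173606 = 579,836.7134

£579,836.71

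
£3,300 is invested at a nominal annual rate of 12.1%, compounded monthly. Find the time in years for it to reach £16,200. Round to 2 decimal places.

Periodic rate i = 0.121/12 = 0.0100833.
(1+i)^n = 16200/3300 = 4.90909, so n = ln 4.90909 / ln 1.01008 = 158.5881 months
= 158.5881/12 years

13.22 years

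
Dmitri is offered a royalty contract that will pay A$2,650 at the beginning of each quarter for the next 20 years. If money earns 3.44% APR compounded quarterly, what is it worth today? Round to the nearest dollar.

A$154,133

i = 0.0344/4 = 0.0086 per quarter; n = 20·4 = 80.
PV = 2650 × [1 − (1+0.0086)^(−80)] / 0.0086 × (1+i) = 2650 × 58.163292 = 154,132.7242
(annuity-due: payments at period start, so ×(1+i).)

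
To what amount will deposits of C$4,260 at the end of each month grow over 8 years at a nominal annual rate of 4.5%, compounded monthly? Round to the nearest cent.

C$491,166.25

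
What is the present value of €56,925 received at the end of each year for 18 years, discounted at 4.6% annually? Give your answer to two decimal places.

Annuity factor a(18|0.046) = 12.063665; PV = 56925 × 12.063665 = 686,724.1542

€686,724.15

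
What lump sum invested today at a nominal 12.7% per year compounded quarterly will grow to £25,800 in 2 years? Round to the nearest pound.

Periodic rate i = 0.127/4 = 0.03175; n = 2 × 4 = 8 periods.
Discount factor = (1+0.03175)^(−8) = 0.778761; PV = 25,800 × 0.778761 = 20,092.0331

£20,092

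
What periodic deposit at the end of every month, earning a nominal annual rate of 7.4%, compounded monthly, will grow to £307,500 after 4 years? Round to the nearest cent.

Periodic rate i = 0.074/12 = 0.00616667; n = 4 × 12 = 48 periods.
FV-annuity factor = 55.661948; PMT = 307500 / 55.661948 = 5,524.4204

£5,524.42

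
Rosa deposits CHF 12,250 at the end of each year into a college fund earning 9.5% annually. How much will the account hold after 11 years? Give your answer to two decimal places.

CHF 220,971.85

FV = 12250 × [(1+0.095)^11 − 1] / 0.095 = 12250 × 18.038518 = 220,971.8489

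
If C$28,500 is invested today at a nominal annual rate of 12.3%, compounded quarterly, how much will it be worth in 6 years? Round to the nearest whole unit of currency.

C$58,956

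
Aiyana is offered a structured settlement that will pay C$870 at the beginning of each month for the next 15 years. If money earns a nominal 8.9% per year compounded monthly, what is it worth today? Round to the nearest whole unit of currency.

Periodic rate i = 0.089/12 = 0.00741667; n = 15 × 12 = 180 periods.
PV = PMT · [1 − (1+i)^(−n)] / i × (1+i) = 870 · 99.909776 = 86,921.5052
(annuity-due: payments at period start, so ×(1+i).)

C$86,922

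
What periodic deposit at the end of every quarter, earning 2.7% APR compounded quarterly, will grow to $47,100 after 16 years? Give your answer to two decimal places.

$590.83

Periodic rate i = 0.027/4 = 0.00675; n = 16 × 4 = 64 periods.
FV-annuity factor = 79.718664; PMT = 47100 / 79.718664 = 590.8278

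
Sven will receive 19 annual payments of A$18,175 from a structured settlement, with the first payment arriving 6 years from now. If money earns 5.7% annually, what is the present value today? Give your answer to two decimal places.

Value one period before first payment (t=5): 18175 × [1 − (1+0.057)^(−19)] / 0.057 = 18175 × 11.424579 = 207,641.7198
PV₀ = 207,641.7198 / (1+0.057)^5 = 207,641.7198 / 1.319395 = 157,376.4269

A$157,376.43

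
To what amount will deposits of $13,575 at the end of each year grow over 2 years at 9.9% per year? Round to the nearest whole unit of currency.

FV = 13575 × [(1+0.099)^2 − 1] / 0.099 = 13575 × 2.099000 = 28,493.9250

$28,494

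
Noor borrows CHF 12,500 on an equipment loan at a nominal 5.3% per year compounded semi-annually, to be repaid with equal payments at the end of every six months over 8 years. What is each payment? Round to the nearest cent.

Periodic rate i = 0.053/2 = 0.0265; n = 8 × 2 = 16 periods.
Annuity-PV factor = 12.903897; PMT = 12500 / 12.903897 = 968.6996

CHF 968.70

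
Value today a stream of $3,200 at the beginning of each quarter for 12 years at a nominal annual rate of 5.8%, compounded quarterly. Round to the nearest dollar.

$111,704

i = 0.058/4 = 0.0145 per quarter; n = 12·4 = 48.
Annuity factor a(48|0.0145) × (1+i) = 34.907643; PV = 3200 × 34.907643 = 111,704.4564
(annuity-due: payments at period start, so ×(1+i).)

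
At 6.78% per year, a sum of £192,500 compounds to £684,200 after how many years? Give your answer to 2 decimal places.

(1+i)^n = 684200/192500 = 3.55429, so n = ln 3.55429 / ln 1.0678 = 19.3315 years

19.33 years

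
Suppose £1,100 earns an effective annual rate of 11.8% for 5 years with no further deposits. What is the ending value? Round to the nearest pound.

£1,921

1,100 × (1+0.118)^5 = 1,100 × 1.746663 = 1,921.3288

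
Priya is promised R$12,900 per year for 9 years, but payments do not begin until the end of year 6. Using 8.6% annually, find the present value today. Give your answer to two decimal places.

R$52,040.55

PV at t=5 (ordinary 9-year annuity): 12900 × a(9|0.086) = 12900 × 6.093984 = 78,612.3917
Discount back 5 years: 78,612.3917 × (1+0.086)^(−5) = 78,612.3917 × 0.661989 = 52,040.5507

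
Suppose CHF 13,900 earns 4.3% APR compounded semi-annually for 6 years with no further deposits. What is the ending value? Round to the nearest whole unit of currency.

CHF 17,942

Periodic rate i = 0.043/2 = 0.0215; n = 6 × 2 = 12 periods.
FV = PV·(1+i)^n = 13,900 × 1.290804 = 17,942.1818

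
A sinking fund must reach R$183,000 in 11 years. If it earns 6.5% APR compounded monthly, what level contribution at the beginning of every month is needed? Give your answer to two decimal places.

R$947.77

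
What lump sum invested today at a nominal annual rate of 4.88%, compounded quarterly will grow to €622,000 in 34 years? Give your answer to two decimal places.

Periodic rate i = 0.0488/4 = 0.0122; n = 34 × 4 = 136 periods.
PV = 622,000 / (1 + 0.0122)^136 = 622,000 / 5.202610 = 119,555.3735

€119,555.37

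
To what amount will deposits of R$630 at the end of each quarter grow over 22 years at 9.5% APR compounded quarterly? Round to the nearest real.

Periodic rate i = 0.095/4 = 0.02375; n = 22 × 4 = 88 periods.
Accumulation factor s(88|0.02375) = 290.095699; FV = 630 × 290.095699 = 182,760.2902

R$182,760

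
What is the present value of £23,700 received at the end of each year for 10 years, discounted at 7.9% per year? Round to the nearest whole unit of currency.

£159,749

PV = PMT · [1 − (1+i)^(−n)] / i = 23700 · 6.740453 = 159,748.7283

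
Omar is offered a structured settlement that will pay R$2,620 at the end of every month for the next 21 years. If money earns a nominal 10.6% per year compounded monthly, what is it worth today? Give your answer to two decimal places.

R$264,268.10

Periodic rate i = 0.106/12 = 0.00883333; n = 21 × 12 = 252 periods.
PV = PMT · [1 − (1+i)^(−n)] / i = 2620 · 100.865686 = 264,268.0977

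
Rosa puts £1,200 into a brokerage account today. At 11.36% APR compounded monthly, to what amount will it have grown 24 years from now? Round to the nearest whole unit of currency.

£18,100

Periodic rate i = 0.1136/12 = 0.00946667; n = 24 × 12 = 288 periods.
FV = PV·(1+i)^n = 1,200 × 15.083115 = 18,099.7381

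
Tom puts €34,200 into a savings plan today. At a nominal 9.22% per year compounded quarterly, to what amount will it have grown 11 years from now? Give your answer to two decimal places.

€93,215.46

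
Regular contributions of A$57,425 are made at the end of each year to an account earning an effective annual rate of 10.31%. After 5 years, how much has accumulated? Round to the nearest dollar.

A$352,755

FV = PMT · [(1+i)^n − 1] / i = 57425 · 6.142889 = 352,755.3809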